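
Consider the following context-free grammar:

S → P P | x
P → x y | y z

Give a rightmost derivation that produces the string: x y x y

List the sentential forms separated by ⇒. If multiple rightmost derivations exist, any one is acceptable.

S ⇒ P P ⇒ P x y ⇒ x y x y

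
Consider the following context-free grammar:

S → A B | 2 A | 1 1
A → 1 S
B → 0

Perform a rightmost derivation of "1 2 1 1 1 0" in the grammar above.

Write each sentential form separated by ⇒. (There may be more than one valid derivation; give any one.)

S ⇒ A B ⇒ A 0 ⇒ 1 S 0 ⇒ 1 2 A 0 ⇒ 1 2 1 S 0 ⇒ 1 2 1 1 1 0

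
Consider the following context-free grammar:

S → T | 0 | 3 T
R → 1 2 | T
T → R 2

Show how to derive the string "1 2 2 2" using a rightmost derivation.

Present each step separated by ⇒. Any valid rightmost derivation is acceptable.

S ⇒ T ⇒ R 2 ⇒ T 2 ⇒ R 2 2 ⇒ 1 2 2 2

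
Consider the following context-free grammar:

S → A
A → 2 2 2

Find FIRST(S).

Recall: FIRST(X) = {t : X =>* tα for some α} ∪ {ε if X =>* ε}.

We compute FIRST(S) using the standard algorithm.
FIRST(A) = {2}
FIRST(S) = {2}
Therefore, FIRST(S) = {2}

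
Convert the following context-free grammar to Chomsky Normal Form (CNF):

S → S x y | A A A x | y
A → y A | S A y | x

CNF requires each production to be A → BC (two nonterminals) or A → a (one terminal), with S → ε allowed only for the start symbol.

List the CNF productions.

TX → x; TY → y; S → y; A → x; S → S X0; X0 → TX TY; S → A X1; X1 → A X2; X2 → A TX; A → TY A; A → S X3; X3 → A TY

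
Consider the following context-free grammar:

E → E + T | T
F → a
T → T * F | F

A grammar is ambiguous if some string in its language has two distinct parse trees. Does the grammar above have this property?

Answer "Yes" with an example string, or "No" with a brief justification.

No - the grammar is unambiguous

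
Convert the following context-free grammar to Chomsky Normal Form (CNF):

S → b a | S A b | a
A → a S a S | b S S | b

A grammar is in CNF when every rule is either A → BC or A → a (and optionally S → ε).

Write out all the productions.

TB → b; TA → a; S → a; A → b; S → TB TA; S → S X0; X0 → A TB; A → TA X1; X1 → S X2; X2 → TA S; A → TB X3; X3 → S S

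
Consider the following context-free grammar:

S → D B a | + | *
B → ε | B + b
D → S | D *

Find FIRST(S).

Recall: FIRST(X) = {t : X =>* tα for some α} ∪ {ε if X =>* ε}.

We compute FIRST(S) using the standard algorithm.
FIRST(B) = {+, ε}
FIRST(D) = {*, +}
FIRST(S) = {*, +}
Therefore, FIRST(S) = {*, +}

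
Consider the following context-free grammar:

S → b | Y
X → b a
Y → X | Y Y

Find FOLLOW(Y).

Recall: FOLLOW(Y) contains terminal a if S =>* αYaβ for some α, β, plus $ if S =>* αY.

We compute FOLLOW(Y) using the standard algorithm.
FOLLOW(S) starts with {$}.
FIRST(S) = {b}
FIRST(X) = {b}
FIRST(Y) = {b}
FOLLOW(S) = {$}
FOLLOW(X) = {$, b}
FOLLOW(Y) = {$, b}
Therefore, FOLLOW(Y) = {$, b}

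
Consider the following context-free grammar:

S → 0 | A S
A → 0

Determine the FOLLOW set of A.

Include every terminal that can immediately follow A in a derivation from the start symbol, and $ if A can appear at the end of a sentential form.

We compute FOLLOW(A) using the standard algorithm.
FOLLOW(S) starts with {$}.
FIRST(A) = {0}
FIRST(S) = {0}
FOLLOW(A) = {0}
FOLLOW(S) = {$}
Therefore, FOLLOW(A) = {0}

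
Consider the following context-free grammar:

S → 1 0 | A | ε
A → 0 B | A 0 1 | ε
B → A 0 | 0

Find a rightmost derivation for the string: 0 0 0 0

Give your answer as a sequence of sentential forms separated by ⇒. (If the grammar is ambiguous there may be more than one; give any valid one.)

S ⇒ A ⇒ 0 B ⇒ 0 A 0 ⇒ 0 0 B 0 ⇒ 0 0 0 0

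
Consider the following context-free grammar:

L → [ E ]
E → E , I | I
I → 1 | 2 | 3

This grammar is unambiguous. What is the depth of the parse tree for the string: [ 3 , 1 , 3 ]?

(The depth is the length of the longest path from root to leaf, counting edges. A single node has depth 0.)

5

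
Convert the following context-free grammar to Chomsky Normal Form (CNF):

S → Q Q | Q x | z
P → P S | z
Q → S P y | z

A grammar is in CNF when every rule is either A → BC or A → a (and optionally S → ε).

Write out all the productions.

TX → x; S → z; P → z; TY → y; Q → z; S → Q Q; S → Q TX; P → P S; Q → S X0; X0 → P TY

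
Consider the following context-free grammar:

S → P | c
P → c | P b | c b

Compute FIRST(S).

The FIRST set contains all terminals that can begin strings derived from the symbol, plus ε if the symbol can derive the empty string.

We compute FIRST(S) using the standard algorithm.
FIRST(P) = {c}
FIRST(S) = {c}
Therefore, FIRST(S) = {c}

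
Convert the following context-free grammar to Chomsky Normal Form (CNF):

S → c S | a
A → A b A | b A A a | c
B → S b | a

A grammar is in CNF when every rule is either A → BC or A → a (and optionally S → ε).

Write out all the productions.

TC → c; S → a; TB → b; TA → a; A → c; B → a; S → TC S; A → A X0; X0 → TB A; A → TB X1; X1 → A X2; X2 → A TA; B → S TB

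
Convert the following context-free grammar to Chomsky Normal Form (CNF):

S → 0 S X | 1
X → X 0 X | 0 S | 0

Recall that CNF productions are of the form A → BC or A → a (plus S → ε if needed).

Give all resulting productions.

T0 → 0; S → 1; X → 0; S → T0 X0; X0 → S X; X → X X1; X1 → T0 X; X → T0 S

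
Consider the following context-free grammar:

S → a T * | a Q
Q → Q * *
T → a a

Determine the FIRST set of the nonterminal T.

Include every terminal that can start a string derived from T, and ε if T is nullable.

We compute FIRST(T) using the standard algorithm.
FIRST(Q) = {}
FIRST(S) = {a}
FIRST(T) = {a}
Therefore, FIRST(T) = {a}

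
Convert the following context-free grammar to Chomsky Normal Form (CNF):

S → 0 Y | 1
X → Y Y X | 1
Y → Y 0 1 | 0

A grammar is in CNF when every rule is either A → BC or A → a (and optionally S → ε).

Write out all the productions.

T0 → 0; S → 1; X → 1; T1 → 1; Y → 0; S → T0 Y; X → Y X0; X0 → Y X; Y → Y X1; X1 → T0 T1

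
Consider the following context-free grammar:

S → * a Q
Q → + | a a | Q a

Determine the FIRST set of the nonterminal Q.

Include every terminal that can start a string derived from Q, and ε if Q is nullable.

We compute FIRST(Q) using the standard algorithm.
FIRST(Q) = {+, a}
FIRST(S) = {*}
Therefore, FIRST(Q) = {+, a}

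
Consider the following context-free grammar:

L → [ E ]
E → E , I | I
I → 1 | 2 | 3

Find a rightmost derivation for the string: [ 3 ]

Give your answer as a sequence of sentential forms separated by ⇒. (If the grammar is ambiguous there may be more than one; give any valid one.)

L ⇒ [ E ] ⇒ [ I ] ⇒ [ 3 ]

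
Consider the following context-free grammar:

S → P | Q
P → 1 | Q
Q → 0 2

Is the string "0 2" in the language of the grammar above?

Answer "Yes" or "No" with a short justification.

Yes - a valid derivation exists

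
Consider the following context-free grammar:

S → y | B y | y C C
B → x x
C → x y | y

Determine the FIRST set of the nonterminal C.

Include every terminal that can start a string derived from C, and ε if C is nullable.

We compute FIRST(C) using the standard algorithm.
FIRST(B) = {x}
FIRST(C) = {x, y}
FIRST(S) = {x, y}
Therefore, FIRST(C) = {x, y}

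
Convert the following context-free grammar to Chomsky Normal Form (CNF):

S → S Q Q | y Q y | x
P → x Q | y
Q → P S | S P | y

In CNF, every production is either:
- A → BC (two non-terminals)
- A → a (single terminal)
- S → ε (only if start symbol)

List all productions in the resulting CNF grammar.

TY → y; S → x; TX → x; P → y; Q → y; S → S X0; X0 → Q Q; S → TY X1; X1 → Q TY; P → TX Q; Q → P S; Q → S P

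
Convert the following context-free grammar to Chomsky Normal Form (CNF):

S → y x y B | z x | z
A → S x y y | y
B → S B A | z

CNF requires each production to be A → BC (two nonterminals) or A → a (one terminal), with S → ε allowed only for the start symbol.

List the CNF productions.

TY → y; TX → x; TZ → z; S → z; A → y; B → z; S → TY X0; X0 → TX X1; X1 → TY B; S → TZ TX; A → S X2; X2 → TX X3; X3 → TY TY; B → S X4; X4 → B A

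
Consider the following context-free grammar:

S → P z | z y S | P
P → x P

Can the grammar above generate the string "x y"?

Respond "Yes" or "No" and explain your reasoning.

No - no valid derivation exists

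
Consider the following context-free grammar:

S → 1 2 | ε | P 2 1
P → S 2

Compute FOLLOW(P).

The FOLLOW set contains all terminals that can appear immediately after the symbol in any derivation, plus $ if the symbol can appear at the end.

We compute FOLLOW(P) using the standard algorithm.
FOLLOW(S) starts with {$}.
FIRST(P) = {1, 2}
FIRST(S) = {1, 2, ε}
FOLLOW(P) = {2}
FOLLOW(S) = {$, 2}
Therefore, FOLLOW(P) = {2}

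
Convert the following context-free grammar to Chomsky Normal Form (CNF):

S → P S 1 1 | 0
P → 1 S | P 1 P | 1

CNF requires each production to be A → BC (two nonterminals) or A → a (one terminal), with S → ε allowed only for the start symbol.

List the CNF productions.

T1 → 1; S → 0; P → 1; S → P X0; X0 → S X1; X1 → T1 T1; P → T1 S; P → P X2; X2 → T1 P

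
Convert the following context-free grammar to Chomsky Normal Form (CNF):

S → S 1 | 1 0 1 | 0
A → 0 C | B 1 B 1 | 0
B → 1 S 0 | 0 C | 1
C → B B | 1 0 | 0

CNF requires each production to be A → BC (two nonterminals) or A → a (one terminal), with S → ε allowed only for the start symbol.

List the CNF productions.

T1 → 1; T0 → 0; S → 0; A → 0; B → 1; C → 0; S → S T1; S → T1 X0; X0 → T0 T1; A → T0 C; A → B X1; X1 → T1 X2; X2 → B T1; B → T1 X3; X3 → S T0; B → T0 C; C → B B; C → T1 T0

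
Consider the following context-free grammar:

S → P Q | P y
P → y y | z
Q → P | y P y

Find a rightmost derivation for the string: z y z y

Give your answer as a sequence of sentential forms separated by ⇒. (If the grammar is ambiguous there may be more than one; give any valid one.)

S ⇒ P Q ⇒ P y P y ⇒ P y z y ⇒ z y z y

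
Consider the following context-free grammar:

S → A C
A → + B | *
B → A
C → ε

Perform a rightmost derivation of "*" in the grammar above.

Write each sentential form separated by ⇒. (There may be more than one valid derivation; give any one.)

S ⇒ A C ⇒ A ⇒ *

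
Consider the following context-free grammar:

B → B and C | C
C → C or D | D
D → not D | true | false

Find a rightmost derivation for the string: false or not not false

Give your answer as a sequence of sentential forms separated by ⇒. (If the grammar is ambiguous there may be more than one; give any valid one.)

B ⇒ C ⇒ C or D ⇒ C or not D ⇒ C or not not D ⇒ C or not not false ⇒ D or not not false ⇒ false or not not false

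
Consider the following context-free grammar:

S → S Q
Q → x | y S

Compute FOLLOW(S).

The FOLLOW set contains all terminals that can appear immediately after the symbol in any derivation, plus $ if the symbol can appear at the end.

We compute FOLLOW(S) using the standard algorithm.
FOLLOW(S) starts with {$}.
FIRST(Q) = {x, y}
FIRST(S) = {}
FOLLOW(Q) = {$, x, y}
FOLLOW(S) = {$, x, y}
Therefore, FOLLOW(S) = {$, x, y}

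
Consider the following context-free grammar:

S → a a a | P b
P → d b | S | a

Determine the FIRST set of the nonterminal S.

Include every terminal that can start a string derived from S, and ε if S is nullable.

We compute FIRST(S) using the standard algorithm.
FIRST(P) = {a, d}
FIRST(S) = {a, d}
Therefore, FIRST(S) = {a, d}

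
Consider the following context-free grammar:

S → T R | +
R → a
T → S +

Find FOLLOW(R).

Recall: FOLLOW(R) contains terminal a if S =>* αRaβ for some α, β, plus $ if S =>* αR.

We compute FOLLOW(R) using the standard algorithm.
FOLLOW(S) starts with {$}.
FIRST(R) = {a}
FIRST(S) = {+}
FIRST(T) = {+}
FOLLOW(R) = {$, +}
FOLLOW(S) = {$, +}
FOLLOW(T) = {a}
Therefore, FOLLOW(R) = {$, +}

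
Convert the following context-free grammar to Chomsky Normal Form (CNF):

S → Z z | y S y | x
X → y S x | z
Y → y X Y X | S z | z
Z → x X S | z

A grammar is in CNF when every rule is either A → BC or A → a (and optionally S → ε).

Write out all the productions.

TZ → z; TY → y; S → x; TX → x; X → z; Y → z; Z → z; S → Z TZ; S → TY X0; X0 → S TY; X → TY X1; X1 → S TX; Y → TY X2; X2 → X X3; X3 → Y X; Y → S TZ; Z → TX X4; X4 → X S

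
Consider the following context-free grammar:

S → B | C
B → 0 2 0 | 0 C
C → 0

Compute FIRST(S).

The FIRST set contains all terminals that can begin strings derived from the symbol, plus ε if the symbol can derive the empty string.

We compute FIRST(S) using the standard algorithm.
FIRST(B) = {0}
FIRST(C) = {0}
FIRST(S) = {0}
Therefore, FIRST(S) = {0}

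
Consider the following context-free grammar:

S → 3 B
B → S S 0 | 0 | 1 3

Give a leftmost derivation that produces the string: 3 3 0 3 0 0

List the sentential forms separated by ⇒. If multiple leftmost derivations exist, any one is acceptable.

S ⇒ 3 B ⇒ 3 S S 0 ⇒ 3 3 B S 0 ⇒ 3 3 0 S 0 ⇒ 3 3 0 3 B 0 ⇒ 3 3 0 3 0 0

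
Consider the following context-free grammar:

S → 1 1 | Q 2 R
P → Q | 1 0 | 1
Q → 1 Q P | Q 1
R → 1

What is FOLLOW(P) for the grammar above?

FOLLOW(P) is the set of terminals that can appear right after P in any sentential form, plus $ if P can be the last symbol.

We compute FOLLOW(P) using the standard algorithm.
FOLLOW(S) starts with {$}.
FIRST(P) = {1}
FIRST(Q) = {1}
FIRST(R) = {1}
FIRST(S) = {1}
FOLLOW(P) = {1, 2}
FOLLOW(Q) = {1, 2}
FOLLOW(R) = {$}
FOLLOW(S) = {$}
Therefore, FOLLOW(P) = {1, 2}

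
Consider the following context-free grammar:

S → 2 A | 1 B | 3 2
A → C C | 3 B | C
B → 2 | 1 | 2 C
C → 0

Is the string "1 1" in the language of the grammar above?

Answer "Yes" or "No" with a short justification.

Yes - a valid derivation exists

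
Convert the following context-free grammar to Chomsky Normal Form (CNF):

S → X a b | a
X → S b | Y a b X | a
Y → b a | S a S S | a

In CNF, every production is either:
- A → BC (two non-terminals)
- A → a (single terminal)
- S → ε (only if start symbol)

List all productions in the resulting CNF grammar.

TA → a; TB → b; S → a; X → a; Y → a; S → X X0; X0 → TA TB; X → S TB; X → Y X1; X1 → TA X2; X2 → TB X; Y → TB TA; Y → S X3; X3 → TA X4; X4 → S S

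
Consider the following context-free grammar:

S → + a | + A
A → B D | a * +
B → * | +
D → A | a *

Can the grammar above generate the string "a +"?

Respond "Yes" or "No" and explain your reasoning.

No - no valid derivation exists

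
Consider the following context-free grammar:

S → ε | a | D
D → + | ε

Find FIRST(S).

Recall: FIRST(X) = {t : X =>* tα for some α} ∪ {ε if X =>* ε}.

We compute FIRST(S) using the standard algorithm.
FIRST(D) = {+, ε}
FIRST(S) = {+, a, ε}
Therefore, FIRST(S) = {+, a, ε}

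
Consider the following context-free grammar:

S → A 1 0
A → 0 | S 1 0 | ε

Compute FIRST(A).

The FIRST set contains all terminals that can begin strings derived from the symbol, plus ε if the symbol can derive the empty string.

We compute FIRST(A) using the standard algorithm.
FIRST(A) = {0, 1, ε}
FIRST(S) = {0, 1}
Therefore, FIRST(A) = {0, 1, ε}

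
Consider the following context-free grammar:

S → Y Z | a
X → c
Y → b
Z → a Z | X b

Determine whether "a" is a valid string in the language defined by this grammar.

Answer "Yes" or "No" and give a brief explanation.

Yes - a valid derivation exists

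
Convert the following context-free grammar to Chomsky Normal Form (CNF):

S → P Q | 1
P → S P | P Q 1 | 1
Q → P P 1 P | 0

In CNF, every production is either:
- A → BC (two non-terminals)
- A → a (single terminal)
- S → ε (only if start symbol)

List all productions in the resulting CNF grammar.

S → 1; T1 → 1; P → 1; Q → 0; S → P Q; P → S P; P → P X0; X0 → Q T1; Q → P X1; X1 → P X2; X2 → T1 P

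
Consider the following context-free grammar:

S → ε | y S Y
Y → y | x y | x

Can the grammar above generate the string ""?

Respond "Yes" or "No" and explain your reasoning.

Yes - a valid derivation exists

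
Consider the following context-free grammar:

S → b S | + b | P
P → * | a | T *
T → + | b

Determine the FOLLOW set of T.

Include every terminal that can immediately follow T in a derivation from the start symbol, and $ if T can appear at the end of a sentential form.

We compute FOLLOW(T) using the standard algorithm.
FOLLOW(S) starts with {$}.
FIRST(P) = {*, +, a, b}
FIRST(S) = {*, +, a, b}
FIRST(T) = {+, b}
FOLLOW(P) = {$}
FOLLOW(S) = {$}
FOLLOW(T) = {*}
Therefore, FOLLOW(T) = {*}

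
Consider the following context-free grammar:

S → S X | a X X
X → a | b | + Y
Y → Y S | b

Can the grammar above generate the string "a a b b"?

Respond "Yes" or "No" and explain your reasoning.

Yes - a valid derivation exists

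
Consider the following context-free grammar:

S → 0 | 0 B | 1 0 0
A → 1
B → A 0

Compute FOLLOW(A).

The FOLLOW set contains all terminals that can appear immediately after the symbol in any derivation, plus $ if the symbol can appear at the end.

We compute FOLLOW(A) using the standard algorithm.
FOLLOW(S) starts with {$}.
FIRST(A) = {1}
FIRST(B) = {1}
FIRST(S) = {0, 1}
FOLLOW(A) = {0}
FOLLOW(B) = {$}
FOLLOW(S) = {$}
Therefore, FOLLOW(A) = {0}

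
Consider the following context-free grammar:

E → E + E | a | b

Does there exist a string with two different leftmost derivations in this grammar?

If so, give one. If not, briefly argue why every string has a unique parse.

Yes - the string 'a + a + b + a' has two distinct leftmost derivations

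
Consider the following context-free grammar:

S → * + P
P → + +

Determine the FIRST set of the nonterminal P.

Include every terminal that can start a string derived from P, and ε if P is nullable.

We compute FIRST(P) using the standard algorithm.
FIRST(P) = {+}
FIRST(S) = {*}
Therefore, FIRST(P) = {+}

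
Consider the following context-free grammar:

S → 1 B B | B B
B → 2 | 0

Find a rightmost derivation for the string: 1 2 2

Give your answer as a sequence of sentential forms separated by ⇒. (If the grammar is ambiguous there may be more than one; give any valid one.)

S ⇒ 1 B B ⇒ 1 B 2 ⇒ 1 2 2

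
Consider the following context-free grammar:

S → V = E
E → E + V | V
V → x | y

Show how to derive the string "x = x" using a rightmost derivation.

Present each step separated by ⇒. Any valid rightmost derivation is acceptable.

S ⇒ V = E ⇒ V = V ⇒ V = x ⇒ x = x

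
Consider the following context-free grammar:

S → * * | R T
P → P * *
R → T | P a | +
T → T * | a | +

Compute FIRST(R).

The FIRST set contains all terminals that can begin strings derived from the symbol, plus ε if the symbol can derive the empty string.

We compute FIRST(R) using the standard algorithm.
FIRST(P) = {}
FIRST(R) = {+, a}
FIRST(S) = {*, +, a}
FIRST(T) = {+, a}
Therefore, FIRST(R) = {+, a}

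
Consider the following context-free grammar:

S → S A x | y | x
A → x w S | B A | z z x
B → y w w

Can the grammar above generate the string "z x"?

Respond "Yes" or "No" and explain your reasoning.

No - no valid derivation exists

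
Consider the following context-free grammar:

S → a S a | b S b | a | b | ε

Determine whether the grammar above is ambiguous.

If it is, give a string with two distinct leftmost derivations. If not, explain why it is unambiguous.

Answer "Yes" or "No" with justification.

No - the grammar is unambiguous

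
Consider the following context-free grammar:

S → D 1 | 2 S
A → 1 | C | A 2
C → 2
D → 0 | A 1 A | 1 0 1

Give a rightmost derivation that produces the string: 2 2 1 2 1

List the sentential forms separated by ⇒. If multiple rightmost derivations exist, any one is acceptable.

S ⇒ D 1 ⇒ A 1 A 1 ⇒ A 1 C 1 ⇒ A 1 2 1 ⇒ A 2 1 2 1 ⇒ C 2 1 2 1 ⇒ 2 2 1 2 1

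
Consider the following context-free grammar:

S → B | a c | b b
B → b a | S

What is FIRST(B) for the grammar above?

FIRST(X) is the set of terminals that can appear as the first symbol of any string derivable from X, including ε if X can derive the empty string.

We compute FIRST(B) using the standard algorithm.
FIRST(B) = {a, b}
FIRST(S) = {a, b}
Therefore, FIRST(B) = {a, b}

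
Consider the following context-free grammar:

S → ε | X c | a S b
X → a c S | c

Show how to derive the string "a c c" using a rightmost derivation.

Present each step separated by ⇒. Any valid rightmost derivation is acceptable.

S ⇒ X c ⇒ a c S c ⇒ a c c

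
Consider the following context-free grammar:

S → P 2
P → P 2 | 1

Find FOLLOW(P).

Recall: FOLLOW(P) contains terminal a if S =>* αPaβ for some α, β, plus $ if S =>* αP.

We compute FOLLOW(P) using the standard algorithm.
FOLLOW(S) starts with {$}.
FIRST(P) = {1}
FIRST(S) = {1}
FOLLOW(P) = {2}
FOLLOW(S) = {$}
Therefore, FOLLOW(P) = {2}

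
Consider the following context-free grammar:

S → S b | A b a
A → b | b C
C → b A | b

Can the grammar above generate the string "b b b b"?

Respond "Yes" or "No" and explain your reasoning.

No - no valid derivation exists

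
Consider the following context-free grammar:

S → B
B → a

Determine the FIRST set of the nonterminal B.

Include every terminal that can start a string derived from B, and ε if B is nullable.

We compute FIRST(B) using the standard algorithm.
FIRST(B) = {a}
FIRST(S) = {a}
Therefore, FIRST(B) = {a}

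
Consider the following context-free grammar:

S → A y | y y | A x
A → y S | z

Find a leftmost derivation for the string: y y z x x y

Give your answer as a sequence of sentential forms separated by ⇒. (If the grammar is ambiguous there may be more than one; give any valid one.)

S ⇒ A y ⇒ y S y ⇒ y A x y ⇒ y y S x y ⇒ y y A x x y ⇒ y y z x x y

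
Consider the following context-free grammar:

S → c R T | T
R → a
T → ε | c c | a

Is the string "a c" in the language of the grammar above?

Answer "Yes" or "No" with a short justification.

No - no valid derivation exists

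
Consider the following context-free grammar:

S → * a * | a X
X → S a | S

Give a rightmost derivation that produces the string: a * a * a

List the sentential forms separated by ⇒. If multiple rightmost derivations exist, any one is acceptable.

S ⇒ a X ⇒ a S a ⇒ a * a * a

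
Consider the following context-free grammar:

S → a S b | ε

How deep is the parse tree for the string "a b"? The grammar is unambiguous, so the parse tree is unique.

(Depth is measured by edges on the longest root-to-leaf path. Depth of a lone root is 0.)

2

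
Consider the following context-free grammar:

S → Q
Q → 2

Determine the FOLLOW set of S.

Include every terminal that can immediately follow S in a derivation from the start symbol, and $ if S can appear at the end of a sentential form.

We compute FOLLOW(S) using the standard algorithm.
FOLLOW(S) starts with {$}.
FIRST(Q) = {2}
FIRST(S) = {2}
FOLLOW(Q) = {$}
FOLLOW(S) = {$}
Therefore, FOLLOW(S) = {$}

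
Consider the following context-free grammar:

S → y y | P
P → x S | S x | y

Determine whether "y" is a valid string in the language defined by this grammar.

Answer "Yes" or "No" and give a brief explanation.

Yes - a valid derivation exists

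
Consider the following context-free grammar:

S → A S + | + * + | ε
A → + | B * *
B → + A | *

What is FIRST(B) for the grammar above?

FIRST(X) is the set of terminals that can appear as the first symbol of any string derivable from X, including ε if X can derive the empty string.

We compute FIRST(B) using the standard algorithm.
FIRST(A) = {*, +}
FIRST(B) = {*, +}
FIRST(S) = {*, +, ε}
Therefore, FIRST(B) = {*, +}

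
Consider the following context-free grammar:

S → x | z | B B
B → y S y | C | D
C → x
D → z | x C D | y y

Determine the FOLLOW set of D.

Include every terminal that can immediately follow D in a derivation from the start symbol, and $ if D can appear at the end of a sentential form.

We compute FOLLOW(D) using the standard algorithm.
FOLLOW(S) starts with {$}.
FIRST(B) = {x, y, z}
FIRST(C) = {x}
FIRST(D) = {x, y, z}
FIRST(S) = {x, y, z}
FOLLOW(B) = {$, x, y, z}
FOLLOW(C) = {$, x, y, z}
FOLLOW(D) = {$, x, y, z}
FOLLOW(S) = {$, y}
Therefore, FOLLOW(D) = {$, x, y, z}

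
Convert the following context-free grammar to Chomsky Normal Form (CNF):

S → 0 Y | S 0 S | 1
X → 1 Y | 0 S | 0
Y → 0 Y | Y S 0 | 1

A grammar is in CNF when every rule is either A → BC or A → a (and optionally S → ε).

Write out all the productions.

T0 → 0; S → 1; T1 → 1; X → 0; Y → 1; S → T0 Y; S → S X0; X0 → T0 S; X → T1 Y; X → T0 S; Y → T0 Y; Y → Y X1; X1 → S T0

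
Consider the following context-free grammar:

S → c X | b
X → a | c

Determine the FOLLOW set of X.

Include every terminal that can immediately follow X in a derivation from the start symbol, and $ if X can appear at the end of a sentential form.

We compute FOLLOW(X) using the standard algorithm.
FOLLOW(S) starts with {$}.
FIRST(S) = {b, c}
FIRST(X) = {a, c}
FOLLOW(S) = {$}
FOLLOW(X) = {$}
Therefore, FOLLOW(X) = {$}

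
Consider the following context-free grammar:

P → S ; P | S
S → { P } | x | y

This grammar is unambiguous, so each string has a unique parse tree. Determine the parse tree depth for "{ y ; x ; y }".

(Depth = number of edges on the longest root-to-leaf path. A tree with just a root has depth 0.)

6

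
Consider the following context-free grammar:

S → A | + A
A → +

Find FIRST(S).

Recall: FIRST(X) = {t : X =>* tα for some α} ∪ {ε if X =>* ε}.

We compute FIRST(S) using the standard algorithm.
FIRST(A) = {+}
FIRST(S) = {+}
Therefore, FIRST(S) = {+}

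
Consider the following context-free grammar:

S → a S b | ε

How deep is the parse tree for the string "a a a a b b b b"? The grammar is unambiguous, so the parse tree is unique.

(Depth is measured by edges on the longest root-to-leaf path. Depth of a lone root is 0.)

5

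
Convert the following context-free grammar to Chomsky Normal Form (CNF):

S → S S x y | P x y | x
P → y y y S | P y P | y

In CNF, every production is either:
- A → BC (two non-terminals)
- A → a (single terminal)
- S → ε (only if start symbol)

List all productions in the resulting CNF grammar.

TX → x; TY → y; S → x; P → y; S → S X0; X0 → S X1; X1 → TX TY; S → P X2; X2 → TX TY; P → TY X3; X3 → TY X4; X4 → TY S; P → P X5; X5 → TY P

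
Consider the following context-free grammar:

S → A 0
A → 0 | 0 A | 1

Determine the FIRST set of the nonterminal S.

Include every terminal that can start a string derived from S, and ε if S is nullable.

We compute FIRST(S) using the standard algorithm.
FIRST(A) = {0, 1}
FIRST(S) = {0, 1}
Therefore, FIRST(S) = {0, 1}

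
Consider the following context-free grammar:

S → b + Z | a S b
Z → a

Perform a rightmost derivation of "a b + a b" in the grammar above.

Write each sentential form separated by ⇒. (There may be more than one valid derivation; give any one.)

S ⇒ a S b ⇒ a b + Z b ⇒ a b + a b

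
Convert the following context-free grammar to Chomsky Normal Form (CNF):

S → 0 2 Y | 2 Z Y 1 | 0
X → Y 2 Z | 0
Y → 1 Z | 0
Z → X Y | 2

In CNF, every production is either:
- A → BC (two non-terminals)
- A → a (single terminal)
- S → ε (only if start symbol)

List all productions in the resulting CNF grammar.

T0 → 0; T2 → 2; T1 → 1; S → 0; X → 0; Y → 0; Z → 2; S → T0 X0; X0 → T2 Y; S → T2 X1; X1 → Z X2; X2 → Y T1; X → Y X3; X3 → T2 Z; Y → T1 Z; Z → X Y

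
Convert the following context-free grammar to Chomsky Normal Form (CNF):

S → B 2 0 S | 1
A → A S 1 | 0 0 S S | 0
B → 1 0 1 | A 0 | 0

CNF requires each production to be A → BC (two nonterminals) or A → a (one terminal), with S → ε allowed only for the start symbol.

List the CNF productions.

T2 → 2; T0 → 0; S → 1; T1 → 1; A → 0; B → 0; S → B X0; X0 → T2 X1; X1 → T0 S; A → A X2; X2 → S T1; A → T0 X3; X3 → T0 X4; X4 → S S; B → T1 X5; X5 → T0 T1; B → A T0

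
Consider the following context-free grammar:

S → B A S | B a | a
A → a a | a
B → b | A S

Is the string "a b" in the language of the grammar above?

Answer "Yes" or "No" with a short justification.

No - no valid derivation exists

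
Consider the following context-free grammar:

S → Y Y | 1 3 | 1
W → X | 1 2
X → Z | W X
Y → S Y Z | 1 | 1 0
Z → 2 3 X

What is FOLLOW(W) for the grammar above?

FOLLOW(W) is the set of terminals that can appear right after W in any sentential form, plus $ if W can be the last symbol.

We compute FOLLOW(W) using the standard algorithm.
FOLLOW(S) starts with {$}.
FIRST(S) = {1}
FIRST(W) = {1, 2}
FIRST(X) = {1, 2}
FIRST(Y) = {1}
FIRST(Z) = {2}
FOLLOW(S) = {$, 1}
FOLLOW(W) = {1, 2}
FOLLOW(X) = {$, 1, 2}
FOLLOW(Y) = {$, 1, 2}
FOLLOW(Z) = {$, 1, 2}
Therefore, FOLLOW(W) = {1, 2}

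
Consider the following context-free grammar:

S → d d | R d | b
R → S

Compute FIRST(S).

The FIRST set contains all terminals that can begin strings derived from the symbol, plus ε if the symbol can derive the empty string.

We compute FIRST(S) using the standard algorithm.
FIRST(R) = {b, d}
FIRST(S) = {b, d}
Therefore, FIRST(S) = {b, d}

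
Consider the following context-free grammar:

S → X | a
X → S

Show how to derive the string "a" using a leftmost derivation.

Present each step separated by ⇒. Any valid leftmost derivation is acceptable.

S ⇒ X ⇒ S ⇒ X ⇒ S ⇒ a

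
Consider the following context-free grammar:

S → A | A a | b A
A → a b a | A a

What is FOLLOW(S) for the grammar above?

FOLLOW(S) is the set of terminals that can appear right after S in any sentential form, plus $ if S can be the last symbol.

We compute FOLLOW(S) using the standard algorithm.
FOLLOW(S) starts with {$}.
FIRST(A) = {a}
FIRST(S) = {a, b}
FOLLOW(A) = {$, a}
FOLLOW(S) = {$}
Therefore, FOLLOW(S) = {$}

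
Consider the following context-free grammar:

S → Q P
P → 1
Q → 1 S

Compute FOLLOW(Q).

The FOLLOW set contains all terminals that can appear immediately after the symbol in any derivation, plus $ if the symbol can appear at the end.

We compute FOLLOW(Q) using the standard algorithm.
FOLLOW(S) starts with {$}.
FIRST(P) = {1}
FIRST(Q) = {1}
FIRST(S) = {1}
FOLLOW(P) = {$, 1}
FOLLOW(Q) = {1}
FOLLOW(S) = {$, 1}
Therefore, FOLLOW(Q) = {1}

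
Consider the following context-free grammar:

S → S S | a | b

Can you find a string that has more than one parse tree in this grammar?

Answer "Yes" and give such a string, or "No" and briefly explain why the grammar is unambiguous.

Yes - the string 'a b b a a' has two distinct parse trees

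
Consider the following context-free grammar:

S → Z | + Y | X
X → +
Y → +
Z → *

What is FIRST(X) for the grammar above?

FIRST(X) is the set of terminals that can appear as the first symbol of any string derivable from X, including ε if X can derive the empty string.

We compute FIRST(X) using the standard algorithm.
FIRST(S) = {*, +}
FIRST(X) = {+}
FIRST(Y) = {+}
FIRST(Z) = {*}
Therefore, FIRST(X) = {+}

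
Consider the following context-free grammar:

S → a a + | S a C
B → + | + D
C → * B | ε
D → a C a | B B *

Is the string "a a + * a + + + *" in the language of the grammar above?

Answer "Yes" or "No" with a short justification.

No - no valid derivation exists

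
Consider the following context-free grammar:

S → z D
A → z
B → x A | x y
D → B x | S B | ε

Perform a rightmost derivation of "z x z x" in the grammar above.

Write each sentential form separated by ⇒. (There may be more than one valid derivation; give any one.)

S ⇒ z D ⇒ z B x ⇒ z x A x ⇒ z x z x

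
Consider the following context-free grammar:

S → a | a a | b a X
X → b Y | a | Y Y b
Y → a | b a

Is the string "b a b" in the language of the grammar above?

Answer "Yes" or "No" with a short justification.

No - no valid derivation exists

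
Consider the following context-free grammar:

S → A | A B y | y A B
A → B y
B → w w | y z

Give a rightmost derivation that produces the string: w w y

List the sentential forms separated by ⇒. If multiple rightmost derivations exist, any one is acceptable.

S ⇒ A ⇒ B y ⇒ w w y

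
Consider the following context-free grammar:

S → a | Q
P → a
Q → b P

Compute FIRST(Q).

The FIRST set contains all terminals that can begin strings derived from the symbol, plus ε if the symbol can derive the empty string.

We compute FIRST(Q) using the standard algorithm.
FIRST(P) = {a}
FIRST(Q) = {b}
FIRST(S) = {a, b}
Therefore, FIRST(Q) = {b}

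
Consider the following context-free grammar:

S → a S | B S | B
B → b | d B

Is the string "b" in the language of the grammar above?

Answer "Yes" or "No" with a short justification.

Yes - a valid derivation exists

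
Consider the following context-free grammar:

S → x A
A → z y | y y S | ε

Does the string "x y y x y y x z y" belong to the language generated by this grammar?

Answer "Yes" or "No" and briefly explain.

Yes - a valid derivation exists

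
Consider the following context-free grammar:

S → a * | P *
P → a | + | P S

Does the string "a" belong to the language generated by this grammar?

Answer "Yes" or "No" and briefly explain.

No - no valid derivation exists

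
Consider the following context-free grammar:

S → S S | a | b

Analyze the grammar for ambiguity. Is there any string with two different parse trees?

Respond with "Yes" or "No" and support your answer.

Yes - the string 'a b b a b' has two distinct parse trees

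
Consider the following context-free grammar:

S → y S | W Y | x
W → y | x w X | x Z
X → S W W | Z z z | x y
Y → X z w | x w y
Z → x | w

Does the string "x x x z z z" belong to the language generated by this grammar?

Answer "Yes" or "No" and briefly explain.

No - no valid derivation exists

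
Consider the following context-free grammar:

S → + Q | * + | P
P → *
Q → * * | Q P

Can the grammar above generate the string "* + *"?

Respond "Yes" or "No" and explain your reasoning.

No - no valid derivation exists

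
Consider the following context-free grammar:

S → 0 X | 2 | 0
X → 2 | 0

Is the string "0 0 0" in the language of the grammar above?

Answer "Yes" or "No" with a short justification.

No - no valid derivation exists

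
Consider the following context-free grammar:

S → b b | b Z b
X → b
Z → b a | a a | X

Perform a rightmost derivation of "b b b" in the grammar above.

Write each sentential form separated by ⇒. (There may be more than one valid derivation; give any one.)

S ⇒ b Z b ⇒ b X b ⇒ b b b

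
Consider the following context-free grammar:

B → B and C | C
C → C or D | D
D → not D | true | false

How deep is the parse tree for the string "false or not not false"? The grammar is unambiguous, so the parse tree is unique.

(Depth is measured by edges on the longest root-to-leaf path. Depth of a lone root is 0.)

5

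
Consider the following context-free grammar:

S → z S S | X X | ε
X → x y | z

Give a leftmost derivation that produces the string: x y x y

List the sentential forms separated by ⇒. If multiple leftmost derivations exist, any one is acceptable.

S ⇒ X X ⇒ x y X ⇒ x y x y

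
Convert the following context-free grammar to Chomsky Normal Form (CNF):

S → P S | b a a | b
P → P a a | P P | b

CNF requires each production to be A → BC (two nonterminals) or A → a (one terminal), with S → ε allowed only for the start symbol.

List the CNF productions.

TB → b; TA → a; S → b; P → b; S → P S; S → TB X0; X0 → TA TA; P → P X1; X1 → TA TA; P → P P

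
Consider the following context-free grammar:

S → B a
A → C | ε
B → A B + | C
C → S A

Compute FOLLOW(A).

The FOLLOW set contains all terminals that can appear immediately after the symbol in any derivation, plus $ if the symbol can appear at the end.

We compute FOLLOW(A) using the standard algorithm.
FOLLOW(S) starts with {$}.
FIRST(A) = {ε}
FIRST(B) = {}
FIRST(C) = {}
FIRST(S) = {}
FOLLOW(A) = {+, a}
FOLLOW(B) = {+, a}
FOLLOW(C) = {+, a}
FOLLOW(S) = {$, +, a}
Therefore, FOLLOW(A) = {+, a}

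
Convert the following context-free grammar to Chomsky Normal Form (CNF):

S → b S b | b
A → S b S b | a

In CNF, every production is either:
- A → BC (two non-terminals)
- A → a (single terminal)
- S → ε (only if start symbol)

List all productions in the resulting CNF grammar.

TB → b; S → b; A → a; S → TB X0; X0 → S TB; A → S X1; X1 → TB X2; X2 → S TB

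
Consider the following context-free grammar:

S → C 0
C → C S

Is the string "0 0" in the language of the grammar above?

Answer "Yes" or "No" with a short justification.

No - no valid derivation exists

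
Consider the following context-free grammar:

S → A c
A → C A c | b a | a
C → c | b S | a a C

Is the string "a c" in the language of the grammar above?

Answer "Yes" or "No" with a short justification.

Yes - a valid derivation exists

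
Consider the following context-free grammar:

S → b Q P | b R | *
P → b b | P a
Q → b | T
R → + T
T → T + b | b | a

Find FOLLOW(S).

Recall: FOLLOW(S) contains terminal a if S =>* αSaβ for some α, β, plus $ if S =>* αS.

We compute FOLLOW(S) using the standard algorithm.
FOLLOW(S) starts with {$}.
FIRST(P) = {b}
FIRST(Q) = {a, b}
FIRST(R) = {+}
FIRST(S) = {*, b}
FIRST(T) = {a, b}
FOLLOW(P) = {$, a}
FOLLOW(Q) = {b}
FOLLOW(R) = {$}
FOLLOW(S) = {$}
FOLLOW(T) = {$, +, b}
Therefore, FOLLOW(S) = {$}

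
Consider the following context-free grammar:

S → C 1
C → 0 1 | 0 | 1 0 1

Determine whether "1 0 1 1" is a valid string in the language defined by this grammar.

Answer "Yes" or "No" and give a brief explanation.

Yes - a valid derivation exists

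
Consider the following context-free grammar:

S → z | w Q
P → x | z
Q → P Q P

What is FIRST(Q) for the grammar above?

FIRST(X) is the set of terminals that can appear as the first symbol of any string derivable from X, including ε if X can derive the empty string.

We compute FIRST(Q) using the standard algorithm.
FIRST(P) = {x, z}
FIRST(Q) = {x, z}
FIRST(S) = {w, z}
Therefore, FIRST(Q) = {x, z}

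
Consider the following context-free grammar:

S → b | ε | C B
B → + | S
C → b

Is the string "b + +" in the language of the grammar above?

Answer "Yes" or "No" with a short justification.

No - no valid derivation exists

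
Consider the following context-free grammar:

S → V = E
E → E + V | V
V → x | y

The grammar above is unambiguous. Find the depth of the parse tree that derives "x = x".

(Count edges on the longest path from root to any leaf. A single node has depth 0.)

3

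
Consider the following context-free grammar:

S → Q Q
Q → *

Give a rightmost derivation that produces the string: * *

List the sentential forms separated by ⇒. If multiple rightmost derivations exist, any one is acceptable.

S ⇒ Q Q ⇒ Q * ⇒ * *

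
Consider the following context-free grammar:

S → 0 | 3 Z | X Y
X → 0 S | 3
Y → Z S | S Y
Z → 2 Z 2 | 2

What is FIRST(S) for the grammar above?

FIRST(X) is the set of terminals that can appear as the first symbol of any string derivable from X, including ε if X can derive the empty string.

We compute FIRST(S) using the standard algorithm.
FIRST(S) = {0, 3}
FIRST(X) = {0, 3}
FIRST(Y) = {0, 2, 3}
FIRST(Z) = {2}
Therefore, FIRST(S) = {0, 3}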